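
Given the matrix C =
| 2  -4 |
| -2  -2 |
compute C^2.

[[12, 0], [0, 12]]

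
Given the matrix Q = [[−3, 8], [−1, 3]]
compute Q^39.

[[−3, 8], [−1, 3]]

Q² = I (check: tr Q = 0 and det Q = −1), so Q^39 = Q since 39 is odd.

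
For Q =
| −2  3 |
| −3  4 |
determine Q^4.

Q^2 = [[−5, 6], [−6, 7]]
Q^3 = [[−8, 9], [−9, 10]]
Q^4 = [[−11, 12], [−12, 13]]

[[−11, 12], [−12, 13]]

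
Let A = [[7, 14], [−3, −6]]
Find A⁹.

[[7, 14], [−3, −6]]

A² = A (a projection; rank 1, trace 1), so A⁹ = A.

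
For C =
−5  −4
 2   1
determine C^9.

tr C = −4 and det C = 3, so the characteristic polynomial is λ² − (−4)λ + (3) with roots −3 and −1.
Eigenvectors give P = [[−2, −1], [1, 1]] with P⁻¹ = [[−1, −1], [1, 2]], and C = P·diag(−3, −1)·P⁻¹.
Then C^9 = P·diag(−19683, −1)·P⁻¹ = [[39366, 1], [−19683, −1]] · [[−1, −1], [1, 2]] = [[−39365, −39364], [19682, 19681]].

[[−39365, −39364], [19682, 19681]]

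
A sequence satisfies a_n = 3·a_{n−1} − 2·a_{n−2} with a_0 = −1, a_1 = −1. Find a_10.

−1

With companion matrix Q = [[3, −2], [1, 0]], [a_n, a_{n−1}]ᵀ = Q·[a_{n−1}, a_{n−2}]ᵀ, so [a_10, a_9]ᵀ = Q⁹·[a_1, a_0]ᵀ.
Q⁹ = [[1023, −1022], [511, −510]], giving [a_10, a_9]ᵀ = [[−1], [−1]].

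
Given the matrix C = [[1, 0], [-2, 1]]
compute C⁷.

[[1, 0], [-14, 1]]

C = I + N where N = [[0, 0], [-2, 0]] is strictly lower-triangular, so N² = 0.
(I + N)⁷ = I + 7·N = [[1, 0], [-14, 1]].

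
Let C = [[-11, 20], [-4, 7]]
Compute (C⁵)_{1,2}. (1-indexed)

tr C = -4 and det C = 3, so the characteristic polynomial is λ² − (-4)λ + (3) with roots -1 and -3.
Eigenvectors give P = [[2, 5], [1, 2]] with P⁻¹ = [[-2, 5], [1, -2]], and C = P·diag(-1, -3)·P⁻¹.
Then C⁵ = P·diag(-1, -243)·P⁻¹ = [[-2, -1215], [-1, -486]] · [[-2, 5], [1, -2]] = [[-1211, 2420], [-484, 967]].

2420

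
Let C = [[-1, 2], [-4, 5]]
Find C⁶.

tr C = 4 and det C = 3, so the characteristic polynomial is λ² − (4)λ + (3) with roots 1 and 3.
Eigenvectors give P = [[1, 1], [1, 2]] with P⁻¹ = [[2, -1], [-1, 1]], and C = P·diag(1, 3)·P⁻¹.
Then C⁶ = P·diag(1, 729)·P⁻¹ = [[1, 729], [1, 1458]] · [[2, -1], [-1, 1]] = [[-727, 728], [-1456, 1457]].

[[-727, 728], [-1456, 1457]]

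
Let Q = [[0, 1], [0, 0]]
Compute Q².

[[0, 0], [0, 0]]

Q is strictly triangular, hence nilpotent: Q² = 0, so Q² = 0.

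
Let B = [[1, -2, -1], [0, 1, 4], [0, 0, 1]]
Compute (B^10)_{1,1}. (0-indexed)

1

B = I + N where N = [[0, -2, -1], [0, 0, 4], [0, 0, 0]] is strictly upper-triangular, so N^3 = 0.
(I + N)^10 = I + 10·N + 45·N^2 = [[1, -20, -370], [0, 1, 40], [0, 0, 1]].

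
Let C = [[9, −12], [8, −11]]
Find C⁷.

tr C = −2 and det C = −3, so the characteristic polynomial is λ² − (−2)λ + (−3) with roots 1 and −3.
Eigenvectors give P = [[3, −1], [2, −1]] with P⁻¹ = [[1, −1], [2, −3]], and C = P·diag(1, −3)·P⁻¹.
Then C⁷ = P·diag(1, −2187)·P⁻¹ = [[3, 2187], [2, 2187]] · [[1, −1], [2, −3]] = [[4377, −6564], [4376, −6563]].

[[4377, −6564], [4376, −6563]]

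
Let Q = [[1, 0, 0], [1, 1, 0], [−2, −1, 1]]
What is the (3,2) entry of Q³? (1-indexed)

−3

Q = I + N where N = [[0, 0, 0], [1, 0, 0], [−2, −1, 0]] is strictly lower-triangular, so N³ = 0.
(I + N)³ = I + 3·N + 3·N² = [[1, 0, 0], [3, 1, 0], [−9, −3, 1]].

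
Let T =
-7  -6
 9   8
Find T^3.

[[-19, -18], [27, 26]]

tr T = 1 and det T = -2, so the characteristic polynomial is λ² − (1)λ + (-2) with roots -1 and 2.
Eigenvectors give P = [[-1, -2], [1, 3]] with P⁻¹ = [[-3, -2], [1, 1]], and T = P·diag(-1, 2)·P⁻¹.
Then T^3 = P·diag(-1, 8)·P⁻¹ = [[1, -16], [-1, 24]] · [[-3, -2], [1, 1]] = [[-19, -18], [27, 26]].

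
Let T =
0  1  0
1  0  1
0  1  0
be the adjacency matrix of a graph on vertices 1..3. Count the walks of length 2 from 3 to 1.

The number of length-2 walks from vertex 3 to vertex 1 is entry (3,1) of T², where T is the adjacency matrix.
T² = [[1, 0, 1], [0, 2, 0], [1, 0, 1]]

1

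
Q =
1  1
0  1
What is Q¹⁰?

[[1, 10], [0, 1]]

Q = I + N where N = [[0, 1], [0, 0]] is strictly upper-triangular, so N² = 0.
(I + N)¹⁰ = I + 10·N = [[1, 10], [0, 1]].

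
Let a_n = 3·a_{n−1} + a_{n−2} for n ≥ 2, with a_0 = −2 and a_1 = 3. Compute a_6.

With companion matrix T = [[3, 1], [1, 0]], [a_n, a_{n−1}]ᵀ = T·[a_{n−1}, a_{n−2}]ᵀ, so [a_6, a_5]ᵀ = T⁵·[a_1, a_0]ᵀ.
T⁵ = [[360, 109], [109, 33]], giving [a_6, a_5]ᵀ = [[862], [261]].

862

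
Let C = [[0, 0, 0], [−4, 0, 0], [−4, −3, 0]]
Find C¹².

C is strictly triangular, hence nilpotent: C³ = 0, so C¹² = 0.

[[0, 0, 0], [0, 0, 0], [0, 0, 0]]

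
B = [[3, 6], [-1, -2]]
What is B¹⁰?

[[3, 6], [-1, -2]]

B² = B (a projection; rank 1, trace 1), so B¹⁰ = B.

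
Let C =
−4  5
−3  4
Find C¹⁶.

C² = I (check: tr C = 0 and det C = −1), so C¹⁶ = I since 16 is even.

[[1, 0], [0, 1]]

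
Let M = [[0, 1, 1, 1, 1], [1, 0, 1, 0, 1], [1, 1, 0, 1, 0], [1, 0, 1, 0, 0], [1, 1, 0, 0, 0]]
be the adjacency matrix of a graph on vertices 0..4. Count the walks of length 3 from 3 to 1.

The number of length-3 walks from vertex 3 to vertex 1 is entry (3,1) of M^3, where M is the adjacency matrix.
M^2 = [[4, 2, 2, 1, 1], [2, 3, 1, 2, 1], [2, 1, 3, 1, 2], [1, 2, 1, 2, 1], [1, 1, 2, 1, 2]]
M^3 = [[6, 7, 7, 6, 6], [7, 4, 7, 3, 5], [7, 7, 4, 5, 3], [6, 3, 5, 2, 3], [6, 5, 3, 3, 2]]

3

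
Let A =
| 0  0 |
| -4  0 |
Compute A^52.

[[0, 0], [0, 0]]

A is strictly triangular, hence nilpotent: A^2 = 0, so A^52 = 0.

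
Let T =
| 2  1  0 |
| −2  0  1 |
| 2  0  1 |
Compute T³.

[[2, 2, 3], [2, −2, −1], [10, 6, 3]]

T² = [[2, 2, 1], [−2, −2, 1], [6, 2, 1]]
T³ = [[2, 2, 3], [2, −2, −1], [10, 6, 3]]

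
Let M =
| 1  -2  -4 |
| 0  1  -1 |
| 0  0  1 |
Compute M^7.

M = I + N where N = [[0, -2, -4], [0, 0, -1], [0, 0, 0]] is strictly upper-triangular, so N^3 = 0.
(I + N)^7 = I + 7·N + 21·N^2 = [[1, -14, 14], [0, 1, -7], [0, 0, 1]].

[[1, -14, 14], [0, 1, -7], [0, 0, 1]]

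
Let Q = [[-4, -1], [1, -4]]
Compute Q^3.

Q^2 = [[15, 8], [-8, 15]]
Q^3 = [[-52, -47], [47, -52]]

[[-52, -47], [47, -52]]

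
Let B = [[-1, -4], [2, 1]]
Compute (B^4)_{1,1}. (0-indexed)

B^2 = [[-7, 0], [0, -7]]
B^3 = [[7, 28], [-14, -7]]
B^4 = [[49, 0], [0, 49]]

49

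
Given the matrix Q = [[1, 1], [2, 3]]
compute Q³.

Q² = [[3, 4], [8, 11]]
Q³ = [[11, 15], [30, 41]]

[[11, 15], [30, 41]]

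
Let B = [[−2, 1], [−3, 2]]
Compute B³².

[[1, 0], [0, 1]]

B² = I (check: tr B = 0 and det B = −1), so B³² = I since 32 is even.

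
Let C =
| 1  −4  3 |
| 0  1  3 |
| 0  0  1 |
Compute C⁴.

C = I + N where N = [[0, −4, 3], [0, 0, 3], [0, 0, 0]] is strictly upper-triangular, so N³ = 0.
(I + N)⁴ = I + 4·N + 6·N² = [[1, −16, −60], [0, 1, 12], [0, 0, 1]].

[[1, −16, −60], [0, 1, 12], [0, 0, 1]]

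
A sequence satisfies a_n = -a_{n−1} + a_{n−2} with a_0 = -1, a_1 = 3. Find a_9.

123

With companion matrix A = [[-1, 1], [1, 0]], [a_n, a_{n−1}]ᵀ = A·[a_{n−1}, a_{n−2}]ᵀ, so [a_9, a_8]ᵀ = A⁸·[a_1, a_0]ᵀ.
A⁸ = [[34, -21], [-21, 13]], giving [a_9, a_8]ᵀ = [[123], [-76]].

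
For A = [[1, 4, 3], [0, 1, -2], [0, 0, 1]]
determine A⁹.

[[1, 36, -261], [0, 1, -18], [0, 0, 1]]

A = I + N where N = [[0, 4, 3], [0, 0, -2], [0, 0, 0]] is strictly upper-triangular, so N³ = 0.
(I + N)⁹ = I + 9·N + 36·N² = [[1, 36, -261], [0, 1, -18], [0, 0, 1]].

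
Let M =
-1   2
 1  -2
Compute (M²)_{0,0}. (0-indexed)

3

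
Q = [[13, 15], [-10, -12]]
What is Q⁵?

tr Q = 1 and det Q = -6, so the characteristic polynomial is λ² − (1)λ + (-6) with roots -2 and 3.
Eigenvectors give P = [[-1, -3], [1, 2]] with P⁻¹ = [[2, 3], [-1, -1]], and Q = P·diag(-2, 3)·P⁻¹.
Then Q⁵ = P·diag(-32, 243)·P⁻¹ = [[32, -729], [-32, 486]] · [[2, 3], [-1, -1]] = [[793, 825], [-550, -582]].

[[793, 825], [-550, -582]]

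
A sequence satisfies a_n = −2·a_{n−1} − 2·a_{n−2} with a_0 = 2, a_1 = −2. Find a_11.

With companion matrix A = [[−2, −2], [1, 0]], [a_n, a_{n−1}]ᵀ = A·[a_{n−1}, a_{n−2}]ᵀ, so [a_11, a_10]ᵀ = A¹⁰·[a_1, a_0]ᵀ.
A¹⁰ = [[32, 64], [−32, −32]], giving [a_11, a_10]ᵀ = [[64], [0]].

64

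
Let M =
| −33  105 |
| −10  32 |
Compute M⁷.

tr M = −1 and det M = −6, so the characteristic polynomial is λ² − (−1)λ + (−6) with roots 2 and −3.
Eigenvectors give P = [[−3, 7], [−1, 2]] with P⁻¹ = [[2, −7], [1, −3]], and M = P·diag(2, −3)·P⁻¹.
Then M⁷ = P·diag(128, −2187)·P⁻¹ = [[−384, −15309], [−128, −4374]] · [[2, −7], [1, −3]] = [[−16077, 48615], [−4630, 14018]].

[[−16077, 48615], [−4630, 14018]]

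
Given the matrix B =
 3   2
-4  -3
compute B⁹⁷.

[[3, 2], [-4, -3]]

B² = I (check: tr B = 0 and det B = -1), so B⁹⁷ = B since 97 is odd.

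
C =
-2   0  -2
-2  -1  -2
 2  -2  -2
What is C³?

[[8, -20, -24], [6, -25, -34], [4, -14, -12]]

C² = [[0, 4, 8], [2, 5, 10], [-4, 6, 4]]
C³ = [[8, -20, -24], [6, -25, -34], [4, -14, -12]]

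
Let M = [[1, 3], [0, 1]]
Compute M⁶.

M = I + N where N = [[0, 3], [0, 0]] is strictly upper-triangular, so N² = 0.
(I + N)⁶ = I + 6·N = [[1, 18], [0, 1]].

[[1, 18], [0, 1]]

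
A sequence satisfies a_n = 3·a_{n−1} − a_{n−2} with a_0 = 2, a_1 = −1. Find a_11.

With companion matrix Q = [[3, −1], [1, 0]], [a_n, a_{n−1}]ᵀ = Q·[a_{n−1}, a_{n−2}]ᵀ, so [a_11, a_10]ᵀ = Q¹⁰·[a_1, a_0]ᵀ.
Q¹⁰ = [[17711, −6765], [6765, −2584]], giving [a_11, a_10]ᵀ = [[−31241], [−11933]].

−31241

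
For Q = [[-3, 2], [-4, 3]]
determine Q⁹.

Q² = I (check: tr Q = 0 and det Q = -1), so Q⁹ = Q since 9 is odd.

[[-3, 2], [-4, 3]]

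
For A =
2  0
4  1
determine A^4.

A^2 = [[4, 0], [12, 1]]
A^3 = [[8, 0], [28, 1]]
A^4 = [[16, 0], [60, 1]]

[[16, 0], [60, 1]]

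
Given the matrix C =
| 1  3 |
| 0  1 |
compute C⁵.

[[1, 15], [0, 1]]

C = I + N where N = [[0, 3], [0, 0]] is strictly upper-triangular, so N² = 0.
(I + N)⁵ = I + 5·N = [[1, 15], [0, 1]].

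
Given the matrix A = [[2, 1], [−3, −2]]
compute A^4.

[[1, 0], [0, 1]]

A² = I (check: tr A = 0 and det A = −1), so A^4 = I since 4 is even.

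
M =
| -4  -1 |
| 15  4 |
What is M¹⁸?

[[1, 0], [0, 1]]

M² = I (check: tr M = 0 and det M = -1), so M¹⁸ = I since 18 is even.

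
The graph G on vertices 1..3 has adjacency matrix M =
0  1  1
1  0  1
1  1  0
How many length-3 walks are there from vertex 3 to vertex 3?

The number of length-3 walks from vertex 3 to vertex 3 is entry (3,3) of M³, where M is the adjacency matrix.
M² = [[2, 1, 1], [1, 2, 1], [1, 1, 2]]
M³ = [[2, 3, 3], [3, 2, 3], [3, 3, 2]]

2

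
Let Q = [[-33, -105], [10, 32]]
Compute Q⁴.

tr Q = -1 and det Q = -6, so the characteristic polynomial is λ² − (-1)λ + (-6) with roots 2 and -3.
Eigenvectors give P = [[-3, 7], [1, -2]] with P⁻¹ = [[2, 7], [1, 3]], and Q = P·diag(2, -3)·P⁻¹.
Then Q⁴ = P·diag(16, 81)·P⁻¹ = [[-48, 567], [16, -162]] · [[2, 7], [1, 3]] = [[471, 1365], [-130, -374]].

[[471, 1365], [-130, -374]]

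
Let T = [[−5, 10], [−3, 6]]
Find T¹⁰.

T² = T (a projection; rank 1, trace 1), so T¹⁰ = T.

[[−5, 10], [−3, 6]]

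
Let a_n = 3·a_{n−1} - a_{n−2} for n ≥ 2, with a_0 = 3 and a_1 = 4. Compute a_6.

With companion matrix M = [[3, -1], [1, 0]], [a_n, a_{n−1}]ᵀ = M·[a_{n−1}, a_{n−2}]ᵀ, so [a_6, a_5]ᵀ = M⁵·[a_1, a_0]ᵀ.
M⁵ = [[144, -55], [55, -21]], giving [a_6, a_5]ᵀ = [[411], [157]].

411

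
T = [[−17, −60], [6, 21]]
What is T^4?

tr T = 4 and det T = 3, so the characteristic polynomial is λ² − (4)λ + (3) with roots 1 and 3.
Eigenvectors give P = [[10, 3], [−3, −1]] with P⁻¹ = [[1, 3], [−3, −10]], and T = P·diag(1, 3)·P⁻¹.
Then T^4 = P·diag(1, 81)·P⁻¹ = [[10, 243], [−3, −81]] · [[1, 3], [−3, −10]] = [[−719, −2400], [240, 801]].

[[−719, −2400], [240, 801]]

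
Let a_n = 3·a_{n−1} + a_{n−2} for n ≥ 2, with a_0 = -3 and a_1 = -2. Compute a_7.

With companion matrix Q = [[3, 1], [1, 0]], [a_n, a_{n−1}]ᵀ = Q·[a_{n−1}, a_{n−2}]ᵀ, so [a_7, a_6]ᵀ = Q⁶·[a_1, a_0]ᵀ.
Q⁶ = [[1189, 360], [360, 109]], giving [a_7, a_6]ᵀ = [[-3458], [-1047]].

-3458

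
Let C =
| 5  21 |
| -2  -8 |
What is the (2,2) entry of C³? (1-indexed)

-50

tr C = -3 and det C = 2, so the characteristic polynomial is λ² − (-3)λ + (2) with roots -2 and -1.
Eigenvectors give P = [[-3, 7], [1, -2]] with P⁻¹ = [[2, 7], [1, 3]], and C = P·diag(-2, -1)·P⁻¹.
Then C³ = P·diag(-8, -1)·P⁻¹ = [[24, -7], [-8, 2]] · [[2, 7], [1, 3]] = [[41, 147], [-14, -50]].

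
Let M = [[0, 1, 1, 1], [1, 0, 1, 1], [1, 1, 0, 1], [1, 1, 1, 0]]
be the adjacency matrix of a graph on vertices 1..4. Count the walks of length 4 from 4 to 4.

21

The number of length-4 walks from vertex 4 to vertex 4 is entry (4,4) of M⁴, where M is the adjacency matrix.
M² = [[3, 2, 2, 2], [2, 3, 2, 2], [2, 2, 3, 2], [2, 2, 2, 3]]
M³ = [[6, 7, 7, 7], [7, 6, 7, 7], [7, 7, 6, 7], [7, 7, 7, 6]]
M⁴ = [[21, 20, 20, 20], [20, 21, 20, 20], [20, 20, 21, 20], [20, 20, 20, 21]]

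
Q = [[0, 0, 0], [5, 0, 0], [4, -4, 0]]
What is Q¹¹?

[[0, 0, 0], [0, 0, 0], [0, 0, 0]]

Q is strictly triangular, hence nilpotent: Q³ = 0, so Q¹¹ = 0.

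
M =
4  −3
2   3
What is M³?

M² = [[10, −21], [14, 3]]
M³ = [[−2, −93], [62, −33]]

[[−2, −93], [62, −33]]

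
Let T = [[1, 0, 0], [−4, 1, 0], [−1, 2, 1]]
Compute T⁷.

[[1, 0, 0], [−28, 1, 0], [−175, 14, 1]]

T = I + N where N = [[0, 0, 0], [−4, 0, 0], [−1, 2, 0]] is strictly lower-triangular, so N³ = 0.
(I + N)⁷ = I + 7·N + 21·N² = [[1, 0, 0], [−28, 1, 0], [−175, 14, 1]].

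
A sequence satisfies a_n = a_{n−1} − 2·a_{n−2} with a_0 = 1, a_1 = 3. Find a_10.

1

With companion matrix A = [[1, −2], [1, 0]], [a_n, a_{n−1}]ᵀ = A·[a_{n−1}, a_{n−2}]ᵀ, so [a_10, a_9]ᵀ = A⁹·[a_1, a_0]ᵀ.
A⁹ = [[−11, 34], [−17, 6]], giving [a_10, a_9]ᵀ = [[1], [−45]].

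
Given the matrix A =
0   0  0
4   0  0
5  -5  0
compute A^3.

A is strictly triangular, hence nilpotent: A^3 = 0, so A^3 = 0.

[[0, 0, 0], [0, 0, 0], [0, 0, 0]]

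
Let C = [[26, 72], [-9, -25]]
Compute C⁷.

[[1160, 3096], [-387, -1033]]

tr C = 1 and det C = -2, so the characteristic polynomial is λ² − (1)λ + (-2) with roots -1 and 2.
Eigenvectors give P = [[-8, -3], [3, 1]] with P⁻¹ = [[1, 3], [-3, -8]], and C = P·diag(-1, 2)·P⁻¹.
Then C⁷ = P·diag(-1, 128)·P⁻¹ = [[8, -384], [-3, 128]] · [[1, 3], [-3, -8]] = [[1160, 3096], [-387, -1033]].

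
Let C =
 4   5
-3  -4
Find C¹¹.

[[4, 5], [-3, -4]]

C² = I (check: tr C = 0 and det C = -1), so C¹¹ = C since 11 is odd.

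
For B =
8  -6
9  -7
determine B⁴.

tr B = 1 and det B = -2, so the characteristic polynomial is λ² − (1)λ + (-2) with roots -1 and 2.
Eigenvectors give P = [[-2, 1], [-3, 1]] with P⁻¹ = [[1, -1], [3, -2]], and B = P·diag(-1, 2)·P⁻¹.
Then B⁴ = P·diag(1, 16)·P⁻¹ = [[-2, 16], [-3, 16]] · [[1, -1], [3, -2]] = [[46, -30], [45, -29]].

[[46, -30], [45, -29]]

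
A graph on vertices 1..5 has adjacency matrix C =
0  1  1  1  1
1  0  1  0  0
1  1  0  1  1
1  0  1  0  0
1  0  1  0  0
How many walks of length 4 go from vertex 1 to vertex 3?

The number of length-4 walks from vertex 1 to vertex 3 is entry (1,3) of C⁴, where C is the adjacency matrix.
C² = [[4, 1, 3, 1, 1], [1, 2, 1, 2, 2], [3, 1, 4, 1, 1], [1, 2, 1, 2, 2], [1, 2, 1, 2, 2]]
C³ = [[6, 7, 7, 7, 7], [7, 2, 7, 2, 2], [7, 7, 6, 7, 7], [7, 2, 7, 2, 2], [7, 2, 7, 2, 2]]
C⁴ = [[28, 13, 27, 13, 13], [13, 14, 13, 14, 14], [27, 13, 28, 13, 13], [13, 14, 13, 14, 14], [13, 14, 13, 14, 14]]

27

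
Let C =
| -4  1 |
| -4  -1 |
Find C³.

[[-28, 17], [-68, 23]]

C² = [[12, -5], [20, -3]]
C³ = [[-28, 17], [-68, 23]]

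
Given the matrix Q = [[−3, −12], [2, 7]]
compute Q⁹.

[[−39363, −118092], [19682, 59047]]

tr Q = 4 and det Q = 3, so the characteristic polynomial is λ² − (4)λ + (3) with roots 3 and 1.
Eigenvectors give P = [[−2, 3], [1, −1]] with P⁻¹ = [[1, 3], [1, 2]], and Q = P·diag(3, 1)·P⁻¹.
Then Q⁹ = P·diag(19683, 1)·P⁻¹ = [[−39366, 3], [19683, −1]] · [[1, 3], [1, 2]] = [[−39363, −118092], [19682, 59047]].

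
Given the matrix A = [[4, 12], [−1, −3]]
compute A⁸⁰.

A² = A (a projection; rank 1, trace 1), so A⁸⁰ = A.

[[4, 12], [−1, −3]]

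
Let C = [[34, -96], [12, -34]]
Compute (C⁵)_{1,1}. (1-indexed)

tr C = 0 and det C = -4, so the characteristic polynomial is λ² − (0)λ + (-4) with roots -2 and 2.
Eigenvectors give P = [[-8, 3], [-3, 1]] with P⁻¹ = [[1, -3], [3, -8]], and C = P·diag(-2, 2)·P⁻¹.
Then C⁵ = P·diag(-32, 32)·P⁻¹ = [[256, 96], [96, 32]] · [[1, -3], [3, -8]] = [[544, -1536], [192, -544]].

544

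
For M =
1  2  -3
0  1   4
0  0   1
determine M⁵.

[[1, 10, 65], [0, 1, 20], [0, 0, 1]]

M = I + N where N = [[0, 2, -3], [0, 0, 4], [0, 0, 0]] is strictly upper-triangular, so N³ = 0.
(I + N)⁵ = I + 5·N + 10·N² = [[1, 10, 65], [0, 1, 20], [0, 0, 1]].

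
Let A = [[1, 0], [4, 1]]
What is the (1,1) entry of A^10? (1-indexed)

A = I + N where N = [[0, 0], [4, 0]] is strictly lower-triangular, so N^2 = 0.
(I + N)^10 = I + 10·N = [[1, 0], [40, 1]].

1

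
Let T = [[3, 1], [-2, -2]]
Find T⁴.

T² = [[7, 1], [-2, 2]]
T³ = [[19, 5], [-10, -6]]
T⁴ = [[47, 9], [-18, 2]]

[[47, 9], [-18, 2]]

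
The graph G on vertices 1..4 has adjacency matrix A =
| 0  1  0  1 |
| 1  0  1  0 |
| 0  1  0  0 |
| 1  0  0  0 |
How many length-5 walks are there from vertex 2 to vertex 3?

5

The number of length-5 walks from vertex 2 to vertex 3 is entry (2,3) of A⁵, where A is the adjacency matrix.
A² = [[2, 0, 1, 0], [0, 2, 0, 1], [1, 0, 1, 0], [0, 1, 0, 1]]
A³ = [[0, 3, 0, 2], [3, 0, 2, 0], [0, 2, 0, 1], [2, 0, 1, 0]]
A⁴ = [[5, 0, 3, 0], [0, 5, 0, 3], [3, 0, 2, 0], [0, 3, 0, 2]]
A⁵ = [[0, 8, 0, 5], [8, 0, 5, 0], [0, 5, 0, 3], [5, 0, 3, 0]]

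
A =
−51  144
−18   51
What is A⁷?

tr A = 0 and det A = −9, so the characteristic polynomial is λ² − (0)λ + (−9) with roots 3 and −3.
Eigenvectors give P = [[−8, −3], [−3, −1]] with P⁻¹ = [[1, −3], [−3, 8]], and A = P·diag(3, −3)·P⁻¹.
Then A⁷ = P·diag(2187, −2187)·P⁻¹ = [[−17496, 6561], [−6561, 2187]] · [[1, −3], [−3, 8]] = [[−37179, 104976], [−13122, 37179]].

[[−37179, 104976], [−13122, 37179]]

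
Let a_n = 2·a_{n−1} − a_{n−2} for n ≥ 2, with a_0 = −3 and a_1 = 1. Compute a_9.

With companion matrix Q = [[2, −1], [1, 0]], [a_n, a_{n−1}]ᵀ = Q·[a_{n−1}, a_{n−2}]ᵀ, so [a_9, a_8]ᵀ = Q⁸·[a_1, a_0]ᵀ.
Q⁸ = [[9, −8], [8, −7]], giving [a_9, a_8]ᵀ = [[33], [29]].

33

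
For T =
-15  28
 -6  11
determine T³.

[[-183, 364], [-78, 155]]

tr T = -4 and det T = 3, so the characteristic polynomial is λ² − (-4)λ + (3) with roots -3 and -1.
Eigenvectors give P = [[7, 2], [3, 1]] with P⁻¹ = [[1, -2], [-3, 7]], and T = P·diag(-3, -1)·P⁻¹.
Then T³ = P·diag(-27, -1)·P⁻¹ = [[-189, -2], [-81, -1]] · [[1, -2], [-3, 7]] = [[-183, 364], [-78, 155]].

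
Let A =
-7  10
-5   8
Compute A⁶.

[[-601, 1330], [-665, 1394]]

tr A = 1 and det A = -6, so the characteristic polynomial is λ² − (1)λ + (-6) with roots -2 and 3.
Eigenvectors give P = [[-2, -1], [-1, -1]] with P⁻¹ = [[-1, 1], [1, -2]], and A = P·diag(-2, 3)·P⁻¹.
Then A⁶ = P·diag(64, 729)·P⁻¹ = [[-128, -729], [-64, -729]] · [[-1, 1], [1, -2]] = [[-601, 1330], [-665, 1394]].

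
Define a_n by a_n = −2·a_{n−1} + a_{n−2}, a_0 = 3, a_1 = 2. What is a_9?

746

With companion matrix B = [[−2, 1], [1, 0]], [a_n, a_{n−1}]ᵀ = B·[a_{n−1}, a_{n−2}]ᵀ, so [a_9, a_8]ᵀ = B⁸·[a_1, a_0]ᵀ.
B⁸ = [[985, −408], [−408, 169]], giving [a_9, a_8]ᵀ = [[746], [−309]].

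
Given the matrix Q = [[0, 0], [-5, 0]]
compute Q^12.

Q is strictly triangular, hence nilpotent: Q^2 = 0, so Q^12 = 0.

[[0, 0], [0, 0]]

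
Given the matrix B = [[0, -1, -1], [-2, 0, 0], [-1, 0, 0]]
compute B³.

[[0, -3, -3], [-6, 0, 0], [-3, 0, 0]]

B² = [[3, 0, 0], [0, 2, 2], [0, 1, 1]]
B³ = [[0, -3, -3], [-6, 0, 0], [-3, 0, 0]]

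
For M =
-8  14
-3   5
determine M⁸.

[[1786, -3570], [765, -1529]]

tr M = -3 and det M = 2, so the characteristic polynomial is λ² − (-3)λ + (2) with roots -1 and -2.
Eigenvectors give P = [[2, 7], [1, 3]] with P⁻¹ = [[-3, 7], [1, -2]], and M = P·diag(-1, -2)·P⁻¹.
Then M⁸ = P·diag(1, 256)·P⁻¹ = [[2, 1792], [1, 768]] · [[-3, 7], [1, -2]] = [[1786, -3570], [765, -1529]].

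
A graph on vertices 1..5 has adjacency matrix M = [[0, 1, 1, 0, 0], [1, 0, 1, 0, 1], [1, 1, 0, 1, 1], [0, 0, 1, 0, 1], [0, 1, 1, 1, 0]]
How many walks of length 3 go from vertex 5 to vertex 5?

The number of length-3 walks from vertex 5 to vertex 5 is entry (5,5) of M³, where M is the adjacency matrix.
M² = [[2, 1, 1, 1, 2], [1, 3, 2, 2, 1], [1, 2, 4, 1, 2], [1, 2, 1, 2, 1], [2, 1, 2, 1, 3]]
M³ = [[2, 5, 6, 3, 3], [5, 4, 7, 3, 7], [6, 7, 6, 6, 7], [3, 3, 6, 2, 5], [3, 7, 7, 5, 4]]

4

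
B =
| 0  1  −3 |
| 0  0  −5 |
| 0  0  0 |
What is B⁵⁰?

B is strictly triangular, hence nilpotent: B³ = 0, so B⁵⁰ = 0.

[[0, 0, 0], [0, 0, 0], [0, 0, 0]]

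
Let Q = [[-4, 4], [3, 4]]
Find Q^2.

[[28, 0], [0, 28]]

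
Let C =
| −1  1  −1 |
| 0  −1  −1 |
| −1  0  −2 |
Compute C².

[[2, −2, 2], [1, 1, 3], [3, −1, 5]]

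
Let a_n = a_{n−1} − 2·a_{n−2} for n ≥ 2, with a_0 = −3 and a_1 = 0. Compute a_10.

With companion matrix M = [[1, −2], [1, 0]], [a_n, a_{n−1}]ᵀ = M·[a_{n−1}, a_{n−2}]ᵀ, so [a_10, a_9]ᵀ = M^9·[a_1, a_0]ᵀ.
M^9 = [[−11, 34], [−17, 6]], giving [a_10, a_9]ᵀ = [[−102], [−18]].

−102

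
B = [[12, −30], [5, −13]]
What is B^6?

tr B = −1 and det B = −6, so the characteristic polynomial is λ² − (−1)λ + (−6) with roots −3 and 2.
Eigenvectors give P = [[−2, 3], [−1, 1]] with P⁻¹ = [[1, −3], [1, −2]], and B = P·diag(−3, 2)·P⁻¹.
Then B^6 = P·diag(729, 64)·P⁻¹ = [[−1458, 192], [−729, 64]] · [[1, −3], [1, −2]] = [[−1266, 3990], [−665, 2059]].

[[−1266, 3990], [−665, 2059]]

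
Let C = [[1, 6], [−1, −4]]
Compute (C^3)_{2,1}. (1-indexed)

tr C = −3 and det C = 2, so the characteristic polynomial is λ² − (−3)λ + (2) with roots −1 and −2.
Eigenvectors give P = [[−3, −2], [1, 1]] with P⁻¹ = [[−1, −2], [1, 3]], and C = P·diag(−1, −2)·P⁻¹.
Then C^3 = P·diag(−1, −8)·P⁻¹ = [[3, 16], [−1, −8]] · [[−1, −2], [1, 3]] = [[13, 42], [−7, −22]].

−7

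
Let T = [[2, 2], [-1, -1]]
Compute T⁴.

T² = T (a projection; rank 1, trace 1), so T⁴ = T.

[[2, 2], [-1, -1]]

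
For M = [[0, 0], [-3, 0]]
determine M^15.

M is strictly triangular, hence nilpotent: M^2 = 0, so M^15 = 0.

[[0, 0], [0, 0]]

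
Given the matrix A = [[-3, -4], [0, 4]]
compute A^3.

[[-27, -52], [0, 64]]

A^2 = [[9, -4], [0, 16]]
A^3 = [[-27, -52], [0, 64]]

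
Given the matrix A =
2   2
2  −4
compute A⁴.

[[80, −112], [−112, 416]]

A² = [[8, −4], [−4, 20]]
A³ = [[8, 32], [32, −88]]
A⁴ = [[80, −112], [−112, 416]]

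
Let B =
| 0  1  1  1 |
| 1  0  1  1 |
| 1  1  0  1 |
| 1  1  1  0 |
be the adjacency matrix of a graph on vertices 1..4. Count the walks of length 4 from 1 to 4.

20

The number of length-4 walks from vertex 1 to vertex 4 is entry (1,4) of B⁴, where B is the adjacency matrix.
B² = [[3, 2, 2, 2], [2, 3, 2, 2], [2, 2, 3, 2], [2, 2, 2, 3]]
B³ = [[6, 7, 7, 7], [7, 6, 7, 7], [7, 7, 6, 7], [7, 7, 7, 6]]
B⁴ = [[21, 20, 20, 20], [20, 21, 20, 20], [20, 20, 21, 20], [20, 20, 20, 21]]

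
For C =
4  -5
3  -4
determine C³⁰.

[[1, 0], [0, 1]]

C² = I (check: tr C = 0 and det C = -1), so C³⁰ = I since 30 is even.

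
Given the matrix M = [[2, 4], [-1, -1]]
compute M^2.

[[0, 4], [-1, -3]]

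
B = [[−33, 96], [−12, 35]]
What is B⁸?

tr B = 2 and det B = −3, so the characteristic polynomial is λ² − (2)λ + (−3) with roots 3 and −1.
Eigenvectors give P = [[−8, 3], [−3, 1]] with P⁻¹ = [[1, −3], [3, −8]], and B = P·diag(3, −1)·P⁻¹.
Then B⁸ = P·diag(6561, 1)·P⁻¹ = [[−52488, 3], [−19683, 1]] · [[1, −3], [3, −8]] = [[−52479, 157440], [−19680, 59041]].

[[−52479, 157440], [−19680, 59041]]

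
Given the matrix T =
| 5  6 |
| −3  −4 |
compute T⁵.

tr T = 1 and det T = −2, so the characteristic polynomial is λ² − (1)λ + (−2) with roots −1 and 2.
Eigenvectors give P = [[−1, −2], [1, 1]] with P⁻¹ = [[1, 2], [−1, −1]], and T = P·diag(−1, 2)·P⁻¹.
Then T⁵ = P·diag(−1, 32)·P⁻¹ = [[1, −64], [−1, 32]] · [[1, 2], [−1, −1]] = [[65, 66], [−33, −34]].

[[65, 66], [−33, −34]]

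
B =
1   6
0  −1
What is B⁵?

[[1, 6], [0, −1]]

B² = I (check: tr B = 0 and det B = −1), so B⁵ = B since 5 is odd.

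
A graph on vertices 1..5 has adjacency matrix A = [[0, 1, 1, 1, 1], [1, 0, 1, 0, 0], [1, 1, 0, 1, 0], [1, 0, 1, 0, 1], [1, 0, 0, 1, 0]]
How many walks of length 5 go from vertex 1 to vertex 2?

The number of length-5 walks from vertex 1 to vertex 2 is entry (1,2) of A⁵, where A is the adjacency matrix.
A² = [[4, 1, 2, 2, 1], [1, 2, 1, 2, 1], [2, 1, 3, 1, 2], [2, 2, 1, 3, 1], [1, 1, 2, 1, 2]]
A³ = [[6, 6, 7, 7, 6], [6, 2, 5, 3, 3], [7, 5, 4, 7, 3], [7, 3, 7, 4, 5], [6, 3, 3, 5, 2]]
A⁴ = [[26, 13, 19, 19, 13], [13, 11, 11, 14, 9], [19, 11, 19, 14, 14], [19, 14, 14, 19, 11], [13, 9, 14, 11, 11]]
A⁵ = [[64, 45, 58, 58, 45], [45, 24, 38, 33, 27], [58, 38, 44, 52, 33], [58, 33, 52, 44, 38], [45, 27, 33, 38, 24]]

45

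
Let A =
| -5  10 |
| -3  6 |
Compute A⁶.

A² = A (a projection; rank 1, trace 1), so A⁶ = A.

[[-5, 10], [-3, 6]]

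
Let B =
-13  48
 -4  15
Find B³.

tr B = 2 and det B = -3, so the characteristic polynomial is λ² − (2)λ + (-3) with roots -1 and 3.
Eigenvectors give P = [[-4, 3], [-1, 1]] with P⁻¹ = [[-1, 3], [-1, 4]], and B = P·diag(-1, 3)·P⁻¹.
Then B³ = P·diag(-1, 27)·P⁻¹ = [[4, 81], [1, 27]] · [[-1, 3], [-1, 4]] = [[-85, 336], [-28, 111]].

[[-85, 336], [-28, 111]]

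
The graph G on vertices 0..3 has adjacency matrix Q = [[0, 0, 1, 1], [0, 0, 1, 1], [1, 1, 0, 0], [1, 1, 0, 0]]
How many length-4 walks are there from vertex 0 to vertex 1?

The number of length-4 walks from vertex 0 to vertex 1 is entry (0,1) of Q⁴, where Q is the adjacency matrix.
Q² = [[2, 2, 0, 0], [2, 2, 0, 0], [0, 0, 2, 2], [0, 0, 2, 2]]
Q³ = [[0, 0, 4, 4], [0, 0, 4, 4], [4, 4, 0, 0], [4, 4, 0, 0]]
Q⁴ = [[8, 8, 0, 0], [8, 8, 0, 0], [0, 0, 8, 8], [0, 0, 8, 8]]

8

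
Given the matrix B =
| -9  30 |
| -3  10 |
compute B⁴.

B² = B (a projection; rank 1, trace 1), so B⁴ = B.

[[-9, 30], [-3, 10]]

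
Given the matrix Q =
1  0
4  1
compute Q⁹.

[[1, 0], [36, 1]]

Q = I + N where N = [[0, 0], [4, 0]] is strictly lower-triangular, so N² = 0.
(I + N)⁹ = I + 9·N = [[1, 0], [36, 1]].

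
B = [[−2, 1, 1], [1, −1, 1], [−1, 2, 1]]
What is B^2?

[[4, −1, 0], [−4, 4, 1], [3, −1, 2]]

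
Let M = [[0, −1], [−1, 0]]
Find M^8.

[[1, 0], [0, 1]]

M² = I (check: tr M = 0 and det M = −1), so M^8 = I since 8 is even.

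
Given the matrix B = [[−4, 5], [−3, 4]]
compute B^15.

B² = I (check: tr B = 0 and det B = −1), so B^15 = B since 15 is odd.

[[−4, 5], [−3, 4]]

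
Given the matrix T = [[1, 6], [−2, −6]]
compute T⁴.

tr T = −5 and det T = 6, so the characteristic polynomial is λ² − (−5)λ + (6) with roots −3 and −2.
Eigenvectors give P = [[−3, −2], [2, 1]] with P⁻¹ = [[1, 2], [−2, −3]], and T = P·diag(−3, −2)·P⁻¹.
Then T⁴ = P·diag(81, 16)·P⁻¹ = [[−243, −32], [162, 16]] · [[1, 2], [−2, −3]] = [[−179, −390], [130, 276]].

[[−179, −390], [130, 276]]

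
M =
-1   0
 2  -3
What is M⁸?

tr M = -4 and det M = 3, so the characteristic polynomial is λ² − (-4)λ + (3) with roots -1 and -3.
Eigenvectors give P = [[-1, 0], [-1, -1]] with P⁻¹ = [[-1, 0], [1, -1]], and M = P·diag(-1, -3)·P⁻¹.
Then M⁸ = P·diag(1, 6561)·P⁻¹ = [[-1, 0], [-1, -6561]] · [[-1, 0], [1, -1]] = [[1, 0], [-6560, 6561]].

[[1, 0], [-6560, 6561]]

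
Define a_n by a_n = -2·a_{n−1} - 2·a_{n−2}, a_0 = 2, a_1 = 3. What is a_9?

With companion matrix A = [[-2, -2], [1, 0]], [a_n, a_{n−1}]ᵀ = A·[a_{n−1}, a_{n−2}]ᵀ, so [a_9, a_8]ᵀ = A⁸·[a_1, a_0]ᵀ.
A⁸ = [[16, 0], [0, 16]], giving [a_9, a_8]ᵀ = [[48], [32]].

48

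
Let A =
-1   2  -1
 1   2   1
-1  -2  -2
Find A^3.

A^2 = [[4, 4, 5], [0, 4, -1], [1, -2, 3]]
A^3 = [[-5, 6, -10], [5, 10, 6], [-6, -8, -9]]

[[-5, 6, -10], [5, 10, 6], [-6, -8, -9]]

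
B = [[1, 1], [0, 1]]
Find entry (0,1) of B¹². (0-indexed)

12

B = I + N where N = [[0, 1], [0, 0]] is strictly upper-triangular, so N² = 0.
(I + N)¹² = I + 12·N = [[1, 12], [0, 1]].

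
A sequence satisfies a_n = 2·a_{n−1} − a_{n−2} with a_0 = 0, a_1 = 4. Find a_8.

With companion matrix A = [[2, −1], [1, 0]], [a_n, a_{n−1}]ᵀ = A·[a_{n−1}, a_{n−2}]ᵀ, so [a_8, a_7]ᵀ = A⁷·[a_1, a_0]ᵀ.
A⁷ = [[8, −7], [7, −6]], giving [a_8, a_7]ᵀ = [[32], [28]].

32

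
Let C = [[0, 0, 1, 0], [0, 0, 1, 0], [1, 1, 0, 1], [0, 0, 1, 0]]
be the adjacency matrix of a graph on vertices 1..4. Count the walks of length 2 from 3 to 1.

0

The number of length-2 walks from vertex 3 to vertex 1 is entry (3,1) of C², where C is the adjacency matrix.
C² = [[1, 1, 0, 1], [1, 1, 0, 1], [0, 0, 3, 0], [1, 1, 0, 1]]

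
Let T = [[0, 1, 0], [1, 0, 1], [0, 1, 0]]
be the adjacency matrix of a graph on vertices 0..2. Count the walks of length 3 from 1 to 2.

The number of length-3 walks from vertex 1 to vertex 2 is entry (1,2) of T³, where T is the adjacency matrix.
T² = [[1, 0, 1], [0, 2, 0], [1, 0, 1]]
T³ = [[0, 2, 0], [2, 0, 2], [0, 2, 0]]

2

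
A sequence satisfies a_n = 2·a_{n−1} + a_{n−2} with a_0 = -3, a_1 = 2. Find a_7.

128

With companion matrix B = [[2, 1], [1, 0]], [a_n, a_{n−1}]ᵀ = B·[a_{n−1}, a_{n−2}]ᵀ, so [a_7, a_6]ᵀ = B^6·[a_1, a_0]ᵀ.
B^6 = [[169, 70], [70, 29]], giving [a_7, a_6]ᵀ = [[128], [53]].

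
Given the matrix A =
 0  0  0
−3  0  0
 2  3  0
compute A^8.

A is strictly triangular, hence nilpotent: A^3 = 0, so A^8 = 0.

[[0, 0, 0], [0, 0, 0], [0, 0, 0]]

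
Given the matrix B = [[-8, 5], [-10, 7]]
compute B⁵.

tr B = -1 and det B = -6, so the characteristic polynomial is λ² − (-1)λ + (-6) with roots 2 and -3.
Eigenvectors give P = [[-1, 1], [-2, 1]] with P⁻¹ = [[1, -1], [2, -1]], and B = P·diag(2, -3)·P⁻¹.
Then B⁵ = P·diag(32, -243)·P⁻¹ = [[-32, -243], [-64, -243]] · [[1, -1], [2, -1]] = [[-518, 275], [-550, 307]].

[[-518, 275], [-550, 307]]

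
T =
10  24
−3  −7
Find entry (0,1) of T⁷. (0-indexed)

3048

tr T = 3 and det T = 2, so the characteristic polynomial is λ² − (3)λ + (2) with roots 1 and 2.
Eigenvectors give P = [[−8, −3], [3, 1]] with P⁻¹ = [[1, 3], [−3, −8]], and T = P·diag(1, 2)·P⁻¹.
Then T⁷ = P·diag(1, 128)·P⁻¹ = [[−8, −384], [3, 128]] · [[1, 3], [−3, −8]] = [[1144, 3048], [−381, −1015]].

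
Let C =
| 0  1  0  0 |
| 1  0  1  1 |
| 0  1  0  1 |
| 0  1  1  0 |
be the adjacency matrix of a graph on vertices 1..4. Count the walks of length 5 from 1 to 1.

2

The number of length-5 walks from vertex 1 to vertex 1 is entry (1,1) of C⁵, where C is the adjacency matrix.
C² = [[1, 0, 1, 1], [0, 3, 1, 1], [1, 1, 2, 1], [1, 1, 1, 2]]
C³ = [[0, 3, 1, 1], [3, 2, 4, 4], [1, 4, 2, 3], [1, 4, 3, 2]]
C⁴ = [[3, 2, 4, 4], [2, 11, 6, 6], [4, 6, 7, 6], [4, 6, 6, 7]]
C⁵ = [[2, 11, 6, 6], [11, 14, 17, 17], [6, 17, 12, 13], [6, 17, 13, 12]]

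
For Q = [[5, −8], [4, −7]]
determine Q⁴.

tr Q = −2 and det Q = −3, so the characteristic polynomial is λ² − (−2)λ + (−3) with roots −3 and 1.
Eigenvectors give P = [[1, −2], [1, −1]] with P⁻¹ = [[−1, 2], [−1, 1]], and Q = P·diag(−3, 1)·P⁻¹.
Then Q⁴ = P·diag(81, 1)·P⁻¹ = [[81, −2], [81, −1]] · [[−1, 2], [−1, 1]] = [[−79, 160], [−80, 161]].

[[−79, 160], [−80, 161]]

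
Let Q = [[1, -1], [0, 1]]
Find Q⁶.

Q = I + N where N = [[0, -1], [0, 0]] is strictly upper-triangular, so N² = 0.
(I + N)⁶ = I + 6·N = [[1, -6], [0, 1]].

[[1, -6], [0, 1]]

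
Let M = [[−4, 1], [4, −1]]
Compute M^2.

[[20, −5], [−20, 5]]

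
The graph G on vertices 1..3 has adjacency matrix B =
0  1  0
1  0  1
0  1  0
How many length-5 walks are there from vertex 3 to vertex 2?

4

The number of length-5 walks from vertex 3 to vertex 2 is entry (3,2) of B^5, where B is the adjacency matrix.
B^2 = [[1, 0, 1], [0, 2, 0], [1, 0, 1]]
B^3 = [[0, 2, 0], [2, 0, 2], [0, 2, 0]]
B^4 = [[2, 0, 2], [0, 4, 0], [2, 0, 2]]
B^5 = [[0, 4, 0], [4, 0, 4], [0, 4, 0]]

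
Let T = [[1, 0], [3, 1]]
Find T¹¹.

T = I + N where N = [[0, 0], [3, 0]] is strictly lower-triangular, so N² = 0.
(I + N)¹¹ = I + 11·N = [[1, 0], [33, 1]].

[[1, 0], [33, 1]]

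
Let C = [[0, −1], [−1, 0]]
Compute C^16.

C² = I (check: tr C = 0 and det C = −1), so C^16 = I since 16 is even.

[[1, 0], [0, 1]]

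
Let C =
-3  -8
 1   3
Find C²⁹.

[[-3, -8], [1, 3]]

C² = I (check: tr C = 0 and det C = -1), so C²⁹ = C since 29 is odd.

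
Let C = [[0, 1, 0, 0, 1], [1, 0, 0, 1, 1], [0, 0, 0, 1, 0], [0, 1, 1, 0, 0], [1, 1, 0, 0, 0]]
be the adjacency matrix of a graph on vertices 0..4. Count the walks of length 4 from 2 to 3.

0

The number of length-4 walks from vertex 2 to vertex 3 is entry (2,3) of C⁴, where C is the adjacency matrix.
C² = [[2, 1, 0, 1, 1], [1, 3, 1, 0, 1], [0, 1, 1, 0, 0], [1, 0, 0, 2, 1], [1, 1, 0, 1, 2]]
C³ = [[2, 4, 1, 1, 3], [4, 2, 0, 4, 4], [1, 0, 0, 2, 1], [1, 4, 2, 0, 1], [3, 4, 1, 1, 2]]
C⁴ = [[7, 6, 1, 5, 6], [6, 12, 4, 2, 6], [1, 4, 2, 0, 1], [5, 2, 0, 6, 5], [6, 6, 1, 5, 7]]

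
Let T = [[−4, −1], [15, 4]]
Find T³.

[[−4, −1], [15, 4]]

T² = I (check: tr T = 0 and det T = −1), so T³ = T since 3 is odd.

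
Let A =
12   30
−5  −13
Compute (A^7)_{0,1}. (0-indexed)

tr A = −1 and det A = −6, so the characteristic polynomial is λ² − (−1)λ + (−6) with roots 2 and −3.
Eigenvectors give P = [[−3, −2], [1, 1]] with P⁻¹ = [[−1, −2], [1, 3]], and A = P·diag(2, −3)·P⁻¹.
Then A^7 = P·diag(128, −2187)·P⁻¹ = [[−384, 4374], [128, −2187]] · [[−1, −2], [1, 3]] = [[4758, 13890], [−2315, −6817]].

13890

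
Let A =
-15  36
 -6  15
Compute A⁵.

tr A = 0 and det A = -9, so the characteristic polynomial is λ² − (0)λ + (-9) with roots -3 and 3.
Eigenvectors give P = [[-3, -2], [-1, -1]] with P⁻¹ = [[-1, 2], [1, -3]], and A = P·diag(-3, 3)·P⁻¹.
Then A⁵ = P·diag(-243, 243)·P⁻¹ = [[729, -486], [243, -243]] · [[-1, 2], [1, -3]] = [[-1215, 2916], [-486, 1215]].

[[-1215, 2916], [-486, 1215]]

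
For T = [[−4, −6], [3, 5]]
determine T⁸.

tr T = 1 and det T = −2, so the characteristic polynomial is λ² − (1)λ + (−2) with roots −1 and 2.
Eigenvectors give P = [[2, 1], [−1, −1]] with P⁻¹ = [[1, 1], [−1, −2]], and T = P·diag(−1, 2)·P⁻¹.
Then T⁸ = P·diag(1, 256)·P⁻¹ = [[2, 256], [−1, −256]] · [[1, 1], [−1, −2]] = [[−254, −510], [255, 511]].

[[−254, −510], [255, 511]]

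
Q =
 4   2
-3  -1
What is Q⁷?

tr Q = 3 and det Q = 2, so the characteristic polynomial is λ² − (3)λ + (2) with roots 2 and 1.
Eigenvectors give P = [[-1, 2], [1, -3]] with P⁻¹ = [[-3, -2], [-1, -1]], and Q = P·diag(2, 1)·P⁻¹.
Then Q⁷ = P·diag(128, 1)·P⁻¹ = [[-128, 2], [128, -3]] · [[-3, -2], [-1, -1]] = [[382, 254], [-381, -253]].

[[382, 254], [-381, -253]]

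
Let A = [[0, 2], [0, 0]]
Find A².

A is strictly triangular, hence nilpotent: A² = 0, so A² = 0.

[[0, 0], [0, 0]]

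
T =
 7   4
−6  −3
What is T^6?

tr T = 4 and det T = 3, so the characteristic polynomial is λ² − (4)λ + (3) with roots 3 and 1.
Eigenvectors give P = [[1, −2], [−1, 3]] with P⁻¹ = [[3, 2], [1, 1]], and T = P·diag(3, 1)·P⁻¹.
Then T^6 = P·diag(729, 1)·P⁻¹ = [[729, −2], [−729, 3]] · [[3, 2], [1, 1]] = [[2185, 1456], [−2184, −1455]].

[[2185, 1456], [−2184, −1455]]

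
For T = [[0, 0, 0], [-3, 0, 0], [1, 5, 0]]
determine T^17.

[[0, 0, 0], [0, 0, 0], [0, 0, 0]]

T is strictly triangular, hence nilpotent: T^3 = 0, so T^17 = 0.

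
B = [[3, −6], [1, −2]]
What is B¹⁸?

B² = B (a projection; rank 1, trace 1), so B¹⁸ = B.

[[3, −6], [1, −2]]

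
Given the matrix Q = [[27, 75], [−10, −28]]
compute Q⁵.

[[1407, 4125], [−550, −1618]]

tr Q = −1 and det Q = −6, so the characteristic polynomial is λ² − (−1)λ + (−6) with roots −3 and 2.
Eigenvectors give P = [[−5, −3], [2, 1]] with P⁻¹ = [[1, 3], [−2, −5]], and Q = P·diag(−3, 2)·P⁻¹.
Then Q⁵ = P·diag(−243, 32)·P⁻¹ = [[1215, −96], [−486, 32]] · [[1, 3], [−2, −5]] = [[1407, 4125], [−550, −1618]].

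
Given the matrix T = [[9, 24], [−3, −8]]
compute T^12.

T² = T (a projection; rank 1, trace 1), so T^12 = T.

[[9, 24], [−3, −8]]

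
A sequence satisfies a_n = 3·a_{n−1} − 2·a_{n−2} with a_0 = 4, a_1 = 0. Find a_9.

With companion matrix A = [[3, −2], [1, 0]], [a_n, a_{n−1}]ᵀ = A·[a_{n−1}, a_{n−2}]ᵀ, so [a_9, a_8]ᵀ = A⁸·[a_1, a_0]ᵀ.
A⁸ = [[511, −510], [255, −254]], giving [a_9, a_8]ᵀ = [[−2040], [−1016]].

−2040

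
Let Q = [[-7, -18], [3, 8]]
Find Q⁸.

tr Q = 1 and det Q = -2, so the characteristic polynomial is λ² − (1)λ + (-2) with roots 2 and -1.
Eigenvectors give P = [[-2, -3], [1, 1]] with P⁻¹ = [[1, 3], [-1, -2]], and Q = P·diag(2, -1)·P⁻¹.
Then Q⁸ = P·diag(256, 1)·P⁻¹ = [[-512, -3], [256, 1]] · [[1, 3], [-1, -2]] = [[-509, -1530], [255, 766]].

[[-509, -1530], [255, 766]]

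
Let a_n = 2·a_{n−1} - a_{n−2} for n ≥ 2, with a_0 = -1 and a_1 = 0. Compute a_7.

6

With companion matrix Q = [[2, -1], [1, 0]], [a_n, a_{n−1}]ᵀ = Q·[a_{n−1}, a_{n−2}]ᵀ, so [a_7, a_6]ᵀ = Q^6·[a_1, a_0]ᵀ.
Q^6 = [[7, -6], [6, -5]], giving [a_7, a_6]ᵀ = [[6], [5]].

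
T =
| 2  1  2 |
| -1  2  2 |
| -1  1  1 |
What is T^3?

[[-12, 21, 22], [-21, 8, 2], [-11, 1, -3]]

T^2 = [[1, 6, 8], [-6, 5, 4], [-4, 2, 1]]
T^3 = [[-12, 21, 22], [-21, 8, 2], [-11, 1, -3]]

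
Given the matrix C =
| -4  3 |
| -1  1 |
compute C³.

[[-43, 30], [-10, 7]]

C² = [[13, -9], [3, -2]]
C³ = [[-43, 30], [-10, 7]]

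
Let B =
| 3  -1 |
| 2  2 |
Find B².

[[7, -5], [10, 2]]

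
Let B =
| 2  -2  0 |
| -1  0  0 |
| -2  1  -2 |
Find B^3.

B^2 = [[6, -4, 0], [-2, 2, 0], [-1, 2, 4]]
B^3 = [[16, -12, 0], [-6, 4, 0], [-12, 6, -8]]

[[16, -12, 0], [-6, 4, 0], [-12, 6, -8]]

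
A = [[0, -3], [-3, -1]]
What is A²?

[[9, 3], [3, 10]]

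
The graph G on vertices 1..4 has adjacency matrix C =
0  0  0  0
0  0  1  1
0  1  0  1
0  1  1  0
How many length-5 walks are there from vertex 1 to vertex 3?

0

The number of length-5 walks from vertex 1 to vertex 3 is entry (1,3) of C⁵, where C is the adjacency matrix.
C² = [[0, 0, 0, 0], [0, 2, 1, 1], [0, 1, 2, 1], [0, 1, 1, 2]]
C³ = [[0, 0, 0, 0], [0, 2, 3, 3], [0, 3, 2, 3], [0, 3, 3, 2]]
C⁴ = [[0, 0, 0, 0], [0, 6, 5, 5], [0, 5, 6, 5], [0, 5, 5, 6]]
C⁵ = [[0, 0, 0, 0], [0, 10, 11, 11], [0, 11, 10, 11], [0, 11, 11, 10]]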